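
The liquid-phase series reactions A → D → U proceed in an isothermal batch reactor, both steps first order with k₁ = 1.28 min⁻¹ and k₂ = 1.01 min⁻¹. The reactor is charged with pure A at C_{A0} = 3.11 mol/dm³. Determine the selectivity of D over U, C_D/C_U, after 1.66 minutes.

0.572

For first-order series with pure A initially, C_D(t) = k₁C_{A0}/(k₂−k₁)·(e^(−k₁t) − e^(−k₂t)).
e^(−k₁t) = e^(−1.28×1.66) = e^(−2.125) = 0.1195; e^(−k₂t) = e^(−1.677) = 0.1870.
C_D = 1.28×3.11/(1.01−1.28) × (0.1195−0.1870) = (-14.74)×(-0.06755) = 0.9960 mol/dm³.
C_A = C_{A0}e^(−k₁t) = 0.3715 mol/dm³, so C_U = C_{A0}−C_A−C_D = 1.743 mol/dm³; C_D/C_U = 0.572.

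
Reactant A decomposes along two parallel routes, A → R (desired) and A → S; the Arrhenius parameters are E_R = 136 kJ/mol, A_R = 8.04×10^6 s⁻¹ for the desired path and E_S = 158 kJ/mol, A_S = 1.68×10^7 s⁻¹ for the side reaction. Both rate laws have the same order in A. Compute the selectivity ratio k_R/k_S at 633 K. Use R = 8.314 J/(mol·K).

31.3

With equal orders, S_{R/S} = k_R/k_S = (A_R/A_S)·exp[(E_S−E_R)/(RT)].
(E_S−E_R)/(RT) = (158−136)×10³/(8.314×633) = 22000/5263 = 4.180.
k_R/k_S = (8.04×10^6/1.68×10^7)·exp(4.180) = 0.4786 × 65.39 = 31.3.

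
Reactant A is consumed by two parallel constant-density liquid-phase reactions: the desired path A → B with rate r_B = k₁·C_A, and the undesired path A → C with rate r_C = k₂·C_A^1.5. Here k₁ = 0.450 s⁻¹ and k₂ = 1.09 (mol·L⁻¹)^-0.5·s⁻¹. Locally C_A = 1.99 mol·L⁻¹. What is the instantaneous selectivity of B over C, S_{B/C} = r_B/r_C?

0.293

S_{B/C} = r_B/r_C = (k₁·C_A)/(k₂·C_A^1.5) = (k₁/k₂)·C_A^-0.5.
= (0.450×1.990) / (1.09×1.990^1.5) = 0.8955/3.060 = 0.293.
The undesired path is higher order in A, so low C_A (CSTR or dilute feed) favours B.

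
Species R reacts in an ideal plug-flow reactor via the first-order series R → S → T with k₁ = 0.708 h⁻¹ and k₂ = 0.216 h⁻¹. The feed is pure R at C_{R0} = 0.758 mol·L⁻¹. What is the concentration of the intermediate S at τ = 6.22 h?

For first-order series with pure R initially, C_S(τ) = k₁C_{R0}/(k₂−k₁)·(e^(−k₁τ) − e^(−k₂τ)).
e^(−k₁τ) = e^(−0.708×6.22) = e^(−4.404) = 0.01223; e^(−k₂τ) = e^(−1.344) = 0.2609.
C_S = 0.708×0.758/(0.216−0.708) × (0.01223−0.2609) = (-1.091)×(-0.2487) = 0.2713 mol·L⁻¹.

0.271 mol·L⁻¹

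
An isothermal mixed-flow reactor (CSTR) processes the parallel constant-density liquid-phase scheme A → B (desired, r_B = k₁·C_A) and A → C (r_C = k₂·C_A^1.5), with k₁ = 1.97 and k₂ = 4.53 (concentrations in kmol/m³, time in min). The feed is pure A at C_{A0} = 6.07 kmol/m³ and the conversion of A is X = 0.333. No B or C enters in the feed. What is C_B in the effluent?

Exit C_A = C_{A0}(1−X) = 6.07×0.667 = 4.049 kmol/m³.
Rates in a CSTR are evaluated at the outlet concentration: r_B = 1.97×4.049 = 7.976, r_C = 4.53×4.049^1.5 = 36.90.
Fraction of consumed A going to B: r_B/(r_B+r_C) = 0.1777.
C_B = 0.1777·C_{A0}·X = 0.1777×6.07×0.333 = 0.359 kmol/m³.

0.359 kmol/m³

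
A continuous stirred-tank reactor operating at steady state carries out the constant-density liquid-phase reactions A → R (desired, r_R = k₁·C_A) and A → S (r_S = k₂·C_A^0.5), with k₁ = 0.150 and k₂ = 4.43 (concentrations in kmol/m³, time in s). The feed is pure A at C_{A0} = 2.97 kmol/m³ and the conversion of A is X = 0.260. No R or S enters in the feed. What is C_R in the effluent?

0.0369 kmol/m³

Exit C_A = C_{A0}(1−X) = 2.97×0.740 = 2.198 kmol/m³.
A CSTR operates uniformly at the exit composition, giving r_R = 0.3297 and r_S = 6.567 (each k·C_A^n at C_A = 2.198).
Fraction of consumed A going to R: r_R/(r_R+r_S) = 0.04780.
C_R = 0.04780·C_{A0}·X = 0.04780×2.97×0.260 = 0.0369 kmol/m³.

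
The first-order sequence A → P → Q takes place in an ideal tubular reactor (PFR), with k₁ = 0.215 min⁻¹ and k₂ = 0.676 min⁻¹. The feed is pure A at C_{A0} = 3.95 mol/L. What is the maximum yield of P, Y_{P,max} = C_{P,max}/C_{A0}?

At the optimum, C_{P,max}/C_{A0} = (k₁/k₂)^[k₂/(k₂−k₁)].
= (0.215/0.676)^(0.676/(0.676−0.215)) = (0.3180)^(1.466) = 0.1864.

0.186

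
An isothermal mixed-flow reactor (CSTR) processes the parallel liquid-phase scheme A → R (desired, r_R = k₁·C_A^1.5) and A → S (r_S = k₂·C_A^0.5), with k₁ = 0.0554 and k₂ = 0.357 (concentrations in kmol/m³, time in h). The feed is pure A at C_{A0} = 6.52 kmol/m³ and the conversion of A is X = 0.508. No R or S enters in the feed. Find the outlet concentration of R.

Exit C_A = C_{A0}(1−X) = 6.52×0.492 = 3.208 kmol/m³.
A CSTR operates uniformly at the exit composition, giving r_R = 0.3183 and r_S = 0.6394 (each k·C_A^n at C_A = 3.208).
Fraction of consumed A going to R: r_R/(r_R+r_S) = 0.3324.
C_R = 0.3324·C_{A0}·X = 0.3324×6.52×0.508 = 1.10 kmol/m³.

1.10 kmol/m³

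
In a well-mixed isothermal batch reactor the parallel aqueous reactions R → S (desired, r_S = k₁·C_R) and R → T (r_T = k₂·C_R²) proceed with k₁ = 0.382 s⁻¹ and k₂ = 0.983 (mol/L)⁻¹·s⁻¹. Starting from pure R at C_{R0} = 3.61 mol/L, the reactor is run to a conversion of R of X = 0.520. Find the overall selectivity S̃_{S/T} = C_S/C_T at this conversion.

C_R = C_{R0}(1−X) = 1.733 mol/L.
Along a PFR/batch, dC_S/dC_R = −r_S/(r_S+r_T) = −k₁/(k₁+k₂·C_R).
Integrating from C_{R0} to C_R: C_S = (0.382/0.983)·ln[(0.382+0.983·3.61)/(0.382+0.983·1.73)] = 0.3886·ln(3.931/2.085) = 0.2463 mol/L.
C_T = (C_{R0}−C_R)−C_S = 1.631 mol/L; S̃_{S/T} = 0.2463/1.631 = 0.151.

0.151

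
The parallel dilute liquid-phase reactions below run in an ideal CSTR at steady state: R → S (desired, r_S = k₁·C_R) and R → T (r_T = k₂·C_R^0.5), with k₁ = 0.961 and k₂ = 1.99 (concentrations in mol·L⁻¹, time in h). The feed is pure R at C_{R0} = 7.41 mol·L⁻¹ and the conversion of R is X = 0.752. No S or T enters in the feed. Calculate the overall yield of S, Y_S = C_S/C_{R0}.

Exit C_R = C_{R0}(1−X) = 7.41×0.248 = 1.838 mol·L⁻¹.
In a CSTR the entire volume is at exit conditions, so r_S = 0.961×1.838 = 1.766 and r_T = 1.99×1.838^0.5 = 2.698.
Fraction of consumed R going to S: r_S/(r_S+r_T) = 0.3956.
C_S = 0.3956·C_{R0}·X = 0.3956×7.41×0.752 = 2.20 mol·L⁻¹; Y_S = C_S/C_{R0} = 0.298.

0.298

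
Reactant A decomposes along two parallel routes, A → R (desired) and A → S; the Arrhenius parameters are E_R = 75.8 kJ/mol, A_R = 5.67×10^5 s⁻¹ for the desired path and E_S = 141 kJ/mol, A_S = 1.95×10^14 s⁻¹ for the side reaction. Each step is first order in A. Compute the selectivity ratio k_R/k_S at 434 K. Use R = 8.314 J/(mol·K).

0.205

Since both paths have the same order in A, the concentration cancels and S_{R/S} = k_R/k_S = (A_R/A_S)·exp[(E_S−E_R)/(RT)].
(E_S−E_R)/(RT) = (141−75.8)×10³/(8.314×434) = 65200/3608 = 18.07.
k_R/k_S = (5.67×10^5/1.95×10^14)·exp(18.07) = 2.908×10^-9 × 7.039×10^7 = 0.205.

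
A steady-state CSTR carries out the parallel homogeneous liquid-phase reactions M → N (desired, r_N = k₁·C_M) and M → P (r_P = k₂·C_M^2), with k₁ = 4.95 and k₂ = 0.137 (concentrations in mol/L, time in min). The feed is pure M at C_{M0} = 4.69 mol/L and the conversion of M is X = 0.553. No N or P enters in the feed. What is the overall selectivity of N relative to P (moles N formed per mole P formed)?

17.2

Exit C_M = C_{M0}(1−X) = 4.69×0.447 = 2.096 mol/L.
Rates in a CSTR are evaluated at the outlet concentration: r_N = 4.95×2.096 = 10.38, r_P = 0.137×2.096^2 = 0.6021.
Overall selectivity = C_N/C_P = r_Nτ/(r_Pτ) = r_N/r_P = 17.2.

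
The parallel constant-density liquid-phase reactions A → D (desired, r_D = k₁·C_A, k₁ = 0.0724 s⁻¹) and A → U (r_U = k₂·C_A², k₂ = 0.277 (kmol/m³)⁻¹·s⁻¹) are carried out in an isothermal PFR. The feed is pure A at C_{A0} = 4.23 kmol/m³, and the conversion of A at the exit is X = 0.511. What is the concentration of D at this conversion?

C_A = C_{A0}(1−X) = 2.068 kmol/m³.
Along a PFR/batch, dC_D/dC_A = −r_D/(r_D+r_U) = −k₁/(k₁+k₂·C_A).
Integrating from C_{A0} to C_A: C_D = (0.0724/0.277)·ln[(0.0724+0.277·4.23)/(0.0724+0.277·2.07)] = 0.2614·ln(1.244/0.6454) = 0.1716 kmol/m³.

0.172 kmol/m³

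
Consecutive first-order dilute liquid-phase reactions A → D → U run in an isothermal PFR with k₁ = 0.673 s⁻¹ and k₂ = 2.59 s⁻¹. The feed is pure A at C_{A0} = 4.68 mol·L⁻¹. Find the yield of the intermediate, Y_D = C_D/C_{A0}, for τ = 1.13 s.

0.145

For first-order series with pure A initially, C_D(τ) = k₁C_{A0}/(k₂−k₁)·(e^(−k₁τ) − e^(−k₂τ)).
e^(−k₁τ) = e^(−0.673×1.13) = e^(−0.7605) = 0.4674; e^(−k₂τ) = e^(−2.927) = 0.05357.
C_D = 0.673×4.68/(2.59−0.673) × (0.4674−0.05357) = 1.643×0.4139 = 0.6800 mol·L⁻¹.
Y_D = C_D/C_{A0} = 0.6800/4.68 = 0.145.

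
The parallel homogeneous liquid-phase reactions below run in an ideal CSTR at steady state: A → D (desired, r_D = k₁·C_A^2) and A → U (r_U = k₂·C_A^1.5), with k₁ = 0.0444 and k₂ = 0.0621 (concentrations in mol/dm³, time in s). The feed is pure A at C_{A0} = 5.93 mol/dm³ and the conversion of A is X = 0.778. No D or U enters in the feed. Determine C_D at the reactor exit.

2.08 mol/dm³

Exit C_A = C_{A0}(1−X) = 5.93×0.222 = 1.316 mol/dm³.
Rates in a CSTR are evaluated at the outlet concentration: r_D = 0.0444×1.316^2 = 0.07695, r_U = 0.0621×1.316^1.5 = 0.09380.
Fraction of consumed A going to D: r_D/(r_D+r_U) = 0.4507.
C_D = 0.4507·C_{A0}·X = 0.4507×5.93×0.778 = 2.08 mol/dm³.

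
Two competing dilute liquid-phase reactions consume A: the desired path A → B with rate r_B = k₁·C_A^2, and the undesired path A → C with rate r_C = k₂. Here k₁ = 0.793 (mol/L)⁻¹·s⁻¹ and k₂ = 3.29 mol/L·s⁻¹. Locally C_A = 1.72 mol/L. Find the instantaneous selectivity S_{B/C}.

0.713

S_{B/C} = r_B/r_C = (k₁·C_A^2)/(k₂) = (k₁/k₂)·C_A^2.
= (0.793×1.720^2) / (3.29) = 2.346/3.290 = 0.713.
Since the desired path is higher order in A, keeping C_A high (PFR or concentrated feed) favours B.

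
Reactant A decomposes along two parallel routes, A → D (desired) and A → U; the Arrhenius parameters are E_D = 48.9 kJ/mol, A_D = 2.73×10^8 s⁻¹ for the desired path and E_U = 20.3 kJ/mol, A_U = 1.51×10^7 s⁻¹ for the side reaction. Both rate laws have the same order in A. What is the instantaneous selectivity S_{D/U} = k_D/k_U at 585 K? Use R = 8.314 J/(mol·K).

0.0505

Since both paths have the same order in A, the concentration cancels and S_{D/U} = k_D/k_U = (A_D/A_U)·exp[(E_U−E_D)/(RT)].
(E_U−E_D)/(RT) = (20.3−48.9)×10³/(8.314×585) = -28600/4864 = -5.880.
k_D/k_U = (2.73×10^8/1.51×10^7)·exp(-5.880) = 18.08 × 0.002794 = 0.0505.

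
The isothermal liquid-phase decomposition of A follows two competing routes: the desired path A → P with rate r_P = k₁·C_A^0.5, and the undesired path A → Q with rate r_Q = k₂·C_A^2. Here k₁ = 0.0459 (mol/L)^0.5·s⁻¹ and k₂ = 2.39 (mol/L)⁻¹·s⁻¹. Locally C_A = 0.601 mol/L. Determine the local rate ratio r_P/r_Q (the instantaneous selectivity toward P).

0.0412

S_{P/Q} = r_P/r_Q = (k₁·C_A^0.5)/(k₂·C_A^2) = (k₁/k₂)·C_A^-1.5.
= (0.0459×0.6010^0.5) / (2.39×0.6010^2) = 0.03558/0.8633 = 0.0412.
The undesired path is higher order in A, so low C_A (CSTR or dilute feed) favours P.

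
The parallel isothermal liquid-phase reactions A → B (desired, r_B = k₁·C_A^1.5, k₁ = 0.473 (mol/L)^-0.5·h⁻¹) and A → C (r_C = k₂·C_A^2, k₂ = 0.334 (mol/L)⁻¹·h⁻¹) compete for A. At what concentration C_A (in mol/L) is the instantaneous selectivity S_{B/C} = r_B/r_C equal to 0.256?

30.6 mol/L

S_{B/C} = (k₁/k₂)·C_A^-0.5 ⇒ C_A = (S·k₂/k₁)^(-2).
= (0.256×0.334/0.473)^(-2) = (0.1808)^(-2) = 30.6 mol/L.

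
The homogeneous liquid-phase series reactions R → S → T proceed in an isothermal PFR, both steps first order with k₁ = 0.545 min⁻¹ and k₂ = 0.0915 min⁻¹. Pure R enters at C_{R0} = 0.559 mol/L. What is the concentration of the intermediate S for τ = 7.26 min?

Solving the coupled first-order balances gives C_S(τ) = [k₁/(k₂−k₁)]·C_{R0}·(e^(−k₁τ) − e^(−k₂τ)).
e^(−k₁τ) = e^(−0.545×7.26) = e^(−3.957) = 0.01913; e^(−k₂τ) = e^(−0.6643) = 0.5146.
C_S = 0.545×0.559/(0.0915−0.545) × (0.01913−0.5146) = (-0.6718)×(-0.4955) = 0.3329 mol/L.

0.333 mol/L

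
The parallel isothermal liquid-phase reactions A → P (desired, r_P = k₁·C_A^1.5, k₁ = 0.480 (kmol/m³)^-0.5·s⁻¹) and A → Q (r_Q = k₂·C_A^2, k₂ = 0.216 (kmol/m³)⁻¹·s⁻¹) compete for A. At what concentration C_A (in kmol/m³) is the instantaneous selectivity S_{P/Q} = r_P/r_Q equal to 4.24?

S_{P/Q} = (k₁/k₂)·C_A^-0.5 ⇒ C_A = (S·k₂/k₁)^(-2).
= (4.24×0.216/0.480)^(-2) = (1.908)^(-2) = 0.275 kmol/m³.

0.275 kmol/m³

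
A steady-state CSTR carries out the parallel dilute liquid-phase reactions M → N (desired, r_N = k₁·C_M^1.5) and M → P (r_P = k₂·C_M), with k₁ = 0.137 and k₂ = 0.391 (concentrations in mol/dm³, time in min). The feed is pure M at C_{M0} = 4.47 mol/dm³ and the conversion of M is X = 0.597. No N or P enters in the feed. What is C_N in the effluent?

Exit C_M = C_{M0}(1−X) = 4.47×0.403 = 1.801 mol/dm³.
Rates in a CSTR are evaluated at the outlet concentration: r_N = 0.137×1.801^1.5 = 0.3312, r_P = 0.391×1.801 = 0.7044.
Fraction of consumed M going to N: r_N/(r_N+r_P) = 0.3199.
C_N = 0.3199·C_{M0}·X = 0.3199×4.47×0.597 = 0.854 mol/dm³.

0.854 mol/dm³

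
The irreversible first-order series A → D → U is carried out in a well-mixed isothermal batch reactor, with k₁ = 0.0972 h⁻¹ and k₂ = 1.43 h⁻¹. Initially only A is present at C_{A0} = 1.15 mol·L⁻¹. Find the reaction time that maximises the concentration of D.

Setting dC_D/dt = 0 gives t_opt = ln(k₂/k₁)/(k₂−k₁).
= ln(1.43/0.0972)/(1.43−0.0972) = ln(14.71)/1.333 = 2.689/1.333 = 2.02 h.

2.02 h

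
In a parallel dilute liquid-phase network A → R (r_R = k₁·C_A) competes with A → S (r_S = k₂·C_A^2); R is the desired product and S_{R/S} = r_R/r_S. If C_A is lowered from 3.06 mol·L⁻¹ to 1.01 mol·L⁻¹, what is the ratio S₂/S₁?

3.03

S_{R/S} = (k₁/k₂)·C_A⁻¹, so S₂/S₁ = (C_{A,2}/C_{A,1})⁻¹.
= 3.06/1.01 = 3.03.
Selectivity toward R rises as C_A falls — low-concentration operation is favoured.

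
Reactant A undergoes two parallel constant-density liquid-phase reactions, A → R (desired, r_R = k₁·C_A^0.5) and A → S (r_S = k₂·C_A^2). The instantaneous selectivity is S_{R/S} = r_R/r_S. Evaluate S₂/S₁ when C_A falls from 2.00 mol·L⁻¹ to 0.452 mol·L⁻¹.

S_{R/S} = (k₁/k₂)·C_A^-1.5, so S₂/S₁ = (C_{A,2}/C_{A,1})^-1.5.
= (0.452/2.00)^(-1.5) = (0.2260)^(-1.5) = 9.31.
Selectivity toward R rises as C_A falls — low-concentration operation is favoured.

9.31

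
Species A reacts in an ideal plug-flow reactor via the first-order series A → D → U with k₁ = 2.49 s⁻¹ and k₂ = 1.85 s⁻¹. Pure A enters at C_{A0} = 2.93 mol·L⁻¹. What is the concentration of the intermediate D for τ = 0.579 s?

1.21 mol·L⁻¹

For first-order series with pure A initially, C_D(τ) = k₁C_{A0}/(k₂−k₁)·(e^(−k₁τ) − e^(−k₂τ)).
e^(−k₁τ) = e^(−2.49×0.579) = e^(−1.442) = 0.2365; e^(−k₂τ) = e^(−1.071) = 0.3426.
C_D = 2.49×2.93/(1.85−2.49) × (0.2365−0.3426) = (-11.40)×(-0.1061) = 1.209 mol·L⁻¹.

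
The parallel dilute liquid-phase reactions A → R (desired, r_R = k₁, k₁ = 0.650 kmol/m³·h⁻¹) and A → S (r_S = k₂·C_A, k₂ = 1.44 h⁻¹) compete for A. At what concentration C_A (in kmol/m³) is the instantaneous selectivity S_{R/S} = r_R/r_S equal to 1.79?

0.252 kmol/m³

S_{R/S} = (k₁/k₂)·C_A⁻¹ ⇒ C_A = (S·k₂/k₁)^(-1).
= (1.79×1.44/0.650)^(-1) = (3.966)^(-1) = 0.252 kmol/m³.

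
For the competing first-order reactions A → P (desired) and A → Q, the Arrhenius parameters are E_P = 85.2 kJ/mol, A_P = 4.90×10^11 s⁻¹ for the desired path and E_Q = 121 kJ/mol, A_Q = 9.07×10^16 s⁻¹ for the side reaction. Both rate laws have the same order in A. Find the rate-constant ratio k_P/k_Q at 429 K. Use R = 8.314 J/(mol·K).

Since both paths have the same order in A, the concentration cancels and S_{P/Q} = k_P/k_Q = (A_P/A_Q)·exp[(E_Q−E_P)/(RT)].
(E_Q−E_P)/(RT) = (121−85.2)×10³/(8.314×429) = 35800/3567 = 10.04.
k_P/k_Q = (4.90×10^11/9.07×10^16)·exp(10.04) = 5.402×10^-6 × 22863 = 0.124.

0.124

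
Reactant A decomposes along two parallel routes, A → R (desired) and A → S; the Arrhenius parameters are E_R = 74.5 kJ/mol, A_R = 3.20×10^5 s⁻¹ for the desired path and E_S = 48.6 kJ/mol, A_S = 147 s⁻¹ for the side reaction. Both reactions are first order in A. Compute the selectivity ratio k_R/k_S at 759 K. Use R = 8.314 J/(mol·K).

35.9

k_R/k_S = (A_R/A_S)·exp[−(E_R−E_S)/(RT)] = (A_R/A_S)·exp[(E_S−E_R)/(RT)].
(E_S−E_R)/(RT) = (48.6−74.5)×10³/(8.314×759) = -25900/6310 = -4.104.
k_R/k_S = (3.20×10^5/147)·exp(-4.104) = 2177 × 0.01650 = 35.9.
Since E_R > E_S, raising the temperature improves selectivity toward R.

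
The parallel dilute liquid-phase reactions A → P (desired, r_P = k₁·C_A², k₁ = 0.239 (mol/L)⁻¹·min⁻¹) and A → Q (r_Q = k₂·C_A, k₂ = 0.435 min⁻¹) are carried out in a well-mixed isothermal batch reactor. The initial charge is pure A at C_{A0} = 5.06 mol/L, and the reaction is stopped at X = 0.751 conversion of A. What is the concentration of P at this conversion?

2.34 mol/L

C_A = C_{A0}(1−X) = 1.260 mol/L.
Along a PFR/batch, dC_Q/dC_A = −r_Q/(r_P+r_Q) = −k₂/(k₂+k₁·C_A).
Integrating from C_{A0} to C_A: C_Q = (0.435/0.239)·ln[(0.435+0.239·5.06)/(0.435+0.239·1.26)] = 1.820·ln(1.644/0.7361) = 1.463 mol/L.
Then C_P = (C_{A0}−C_A) − C_Q = 3.800 − 1.463 = 2.337 mol/L.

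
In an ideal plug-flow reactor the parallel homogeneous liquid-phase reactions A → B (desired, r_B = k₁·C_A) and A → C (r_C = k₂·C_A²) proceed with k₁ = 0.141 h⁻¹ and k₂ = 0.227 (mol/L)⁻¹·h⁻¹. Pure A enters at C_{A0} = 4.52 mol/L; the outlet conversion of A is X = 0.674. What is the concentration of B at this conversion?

0.558 mol/L

C_A = C_{A0}(1−X) = 1.474 mol/L.
Along a PFR/batch, dC_B/dC_A = −r_B/(r_B+r_C) = −k₁/(k₁+k₂·C_A).
Integrating from C_{A0} to C_A: C_B = (0.141/0.227)·ln[(0.141+0.227·4.52)/(0.141+0.227·1.47)] = 0.6211·ln(1.167/0.4755) = 0.5577 mol/L.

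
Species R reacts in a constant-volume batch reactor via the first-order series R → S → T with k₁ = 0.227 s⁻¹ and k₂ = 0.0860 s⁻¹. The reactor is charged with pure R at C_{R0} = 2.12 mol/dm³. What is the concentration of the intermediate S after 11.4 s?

The intermediate concentration in a first-order A→B→C sequence is C_S = k₁C_{R0}(e^(−k₁t) − e^(−k₂t))/(k₂−k₁).
e^(−k₁t) = e^(−0.227×11.4) = e^(−2.588) = 0.07519; e^(−k₂t) = e^(−0.9804) = 0.3752.
C_S = 0.227×2.12/(0.0860−0.227) × (0.07519−0.3752) = (-3.413)×(-0.3000) = 1.024 mol/dm³.

1.02 mol/dm³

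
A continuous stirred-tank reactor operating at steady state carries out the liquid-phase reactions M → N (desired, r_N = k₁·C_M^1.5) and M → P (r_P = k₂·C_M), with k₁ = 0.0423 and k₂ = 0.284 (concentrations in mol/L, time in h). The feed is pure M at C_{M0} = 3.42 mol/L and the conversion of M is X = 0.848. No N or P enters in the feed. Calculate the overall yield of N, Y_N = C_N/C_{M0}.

Exit C_M = C_{M0}(1−X) = 3.42×0.152 = 0.5198 mol/L.
A CSTR operates uniformly at the exit composition, giving r_N = 0.01585 and r_P = 0.1476 (each k·C_M^n at C_M = 0.5198).
Fraction of consumed M going to N: r_N/(r_N+r_P) = 0.09697.
C_N = 0.09697·C_{M0}·X = 0.09697×3.42×0.848 = 0.281 mol/L; Y_N = C_N/C_{M0} = 0.0822.

0.0822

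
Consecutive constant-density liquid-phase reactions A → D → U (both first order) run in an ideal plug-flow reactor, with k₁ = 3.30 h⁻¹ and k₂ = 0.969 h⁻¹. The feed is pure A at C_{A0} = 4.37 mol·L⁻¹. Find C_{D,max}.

Evaluating C_D at τ_opt = ln(k₂/k₁)/(k₂−k₁) gives C_{D,max}/C_{A0} = (k₁/k₂)^[k₂/(k₂−k₁)].
= (3.30/0.969)^(0.969/(0.969−3.30)) = (3.406)^(-0.4157) = 0.6009.
C_{D,max} = 0.6009×4.37 = 2.63 mol·L⁻¹.

2.63 mol·L⁻¹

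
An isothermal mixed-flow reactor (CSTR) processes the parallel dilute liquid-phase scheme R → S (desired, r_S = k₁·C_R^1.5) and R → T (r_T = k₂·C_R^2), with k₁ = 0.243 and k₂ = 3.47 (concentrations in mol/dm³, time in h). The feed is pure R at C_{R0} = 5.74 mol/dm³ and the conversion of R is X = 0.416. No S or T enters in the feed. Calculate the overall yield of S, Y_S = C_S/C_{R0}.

0.0153

Exit C_R = C_{R0}(1−X) = 5.74×0.584 = 3.352 mol/dm³.
In a CSTR the entire volume is at exit conditions, so r_S = 0.243×3.352^1.5 = 1.491 and r_T = 3.47×3.352^2 = 38.99.
Fraction of consumed R going to S: r_S/(r_S+r_T) = 0.03684.
C_S = 0.03684·C_{R0}·X = 0.03684×5.74×0.416 = 0.0880 mol/dm³; Y_S = C_S/C_{R0} = 0.0153.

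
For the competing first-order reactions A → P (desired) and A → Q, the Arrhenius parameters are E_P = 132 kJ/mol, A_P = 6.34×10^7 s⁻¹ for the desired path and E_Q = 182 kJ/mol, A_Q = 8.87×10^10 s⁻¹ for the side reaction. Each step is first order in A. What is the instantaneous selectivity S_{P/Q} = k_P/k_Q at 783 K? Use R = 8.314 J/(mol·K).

1.55

With equal orders, S_{P/Q} = k_P/k_Q = (A_P/A_Q)·exp[(E_Q−E_P)/(RT)].
(E_Q−E_P)/(RT) = (182−132)×10³/(8.314×783) = 50000/6510 = 7.681.
k_P/k_Q = (6.34×10^7/8.87×10^10)·exp(7.681) = 7.148×10^-4 × 2166 = 1.55.
Since E_P < E_Q, lowering the temperature improves selectivity toward P.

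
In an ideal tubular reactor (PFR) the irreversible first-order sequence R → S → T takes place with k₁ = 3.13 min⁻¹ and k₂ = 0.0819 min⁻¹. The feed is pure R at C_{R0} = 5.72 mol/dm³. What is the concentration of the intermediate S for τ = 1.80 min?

The intermediate concentration in a first-order A→B→C sequence is C_S = k₁C_{R0}(e^(−k₁τ) − e^(−k₂τ))/(k₂−k₁).
e^(−k₁τ) = e^(−3.13×1.80) = e^(−5.634) = 0.003574; e^(−k₂τ) = e^(−0.1474) = 0.8629.
C_S = 3.13×5.72/(0.0819−3.13) × (0.003574−0.8629) = (-5.874)×(-0.8594) = 5.048 mol/dm³.

5.05 mol/dm³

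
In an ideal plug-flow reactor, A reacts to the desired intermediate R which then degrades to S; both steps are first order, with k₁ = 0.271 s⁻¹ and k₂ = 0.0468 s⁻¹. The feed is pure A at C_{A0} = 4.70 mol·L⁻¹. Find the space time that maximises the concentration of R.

7.83 s

For first-order series the maximum of C_R occurs at τ_opt = ln(k₂/k₁)/(k₂−k₁).
= ln(0.0468/0.271)/(0.0468−0.271) = ln(0.1727)/-0.2242 = -1.756/-0.2242 = 7.83 s.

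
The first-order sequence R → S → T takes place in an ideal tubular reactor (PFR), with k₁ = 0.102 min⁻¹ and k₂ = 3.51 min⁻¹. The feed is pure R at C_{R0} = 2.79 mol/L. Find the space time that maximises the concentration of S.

The intermediate peaks when r₁ = r₂, i.e. k₁e^(−k₁τ) = k₂e^(−k₂τ), giving τ_opt = ln(k₂/k₁)/(k₂−k₁).
= ln(3.51/0.102)/(3.51−0.102) = ln(34.41)/3.408 = 3.538/3.408 = 1.04 min.

1.04 min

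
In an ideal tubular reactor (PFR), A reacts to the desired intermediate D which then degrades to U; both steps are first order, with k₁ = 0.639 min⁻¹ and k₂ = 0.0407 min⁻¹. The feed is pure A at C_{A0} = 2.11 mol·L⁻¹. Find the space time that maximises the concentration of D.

4.60 min

For first-order series the maximum of C_D occurs at τ_opt = ln(k₂/k₁)/(k₂−k₁).
= ln(0.0407/0.639)/(0.0407−0.639) = ln(0.06369)/-0.5983 = -2.754/-0.5983 = 4.60 min.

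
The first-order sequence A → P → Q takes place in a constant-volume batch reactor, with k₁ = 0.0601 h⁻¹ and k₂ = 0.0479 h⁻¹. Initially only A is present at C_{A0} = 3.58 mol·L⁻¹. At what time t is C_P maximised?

Setting dC_P/dt = 0 gives t_opt = ln(k₂/k₁)/(k₂−k₁).
= ln(0.0479/0.0601)/(0.0479−0.0601) = ln(0.7970)/-0.01220 = -0.2269/-0.01220 = 18.6 h.

18.6 h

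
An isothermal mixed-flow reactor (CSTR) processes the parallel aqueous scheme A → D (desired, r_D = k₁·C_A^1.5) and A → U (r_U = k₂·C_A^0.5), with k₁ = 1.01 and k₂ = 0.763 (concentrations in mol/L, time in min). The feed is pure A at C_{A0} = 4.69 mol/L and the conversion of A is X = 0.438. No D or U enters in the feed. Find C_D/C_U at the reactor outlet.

Exit C_A = C_{A0}(1−X) = 4.69×0.562 = 2.636 mol/L.
Rates in a CSTR are evaluated at the outlet concentration: r_D = 1.01×2.636^1.5 = 4.322, r_U = 0.763×2.636^0.5 = 1.239.
Overall selectivity = C_D/C_U = r_Dτ/(r_Uτ) = r_D/r_U = 3.49.

3.49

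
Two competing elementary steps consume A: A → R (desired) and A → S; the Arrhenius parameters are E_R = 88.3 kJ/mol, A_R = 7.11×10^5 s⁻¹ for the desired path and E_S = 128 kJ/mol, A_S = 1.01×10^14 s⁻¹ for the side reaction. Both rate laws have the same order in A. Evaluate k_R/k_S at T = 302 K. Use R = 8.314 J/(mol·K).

0.0518

Since both paths have the same order in A, the concentration cancels and S_{R/S} = k_R/k_S = (A_R/A_S)·exp[(E_S−E_R)/(RT)].
(E_S−E_R)/(RT) = (128−88.3)×10³/(8.314×302) = 39700/2511 = 15.81.
k_R/k_S = (7.11×10^5/1.01×10^14)·exp(15.81) = 7.040×10^-9 × 7.360×10^6 = 0.0518.
Since E_R < E_S, lowering the temperature improves selectivity toward R.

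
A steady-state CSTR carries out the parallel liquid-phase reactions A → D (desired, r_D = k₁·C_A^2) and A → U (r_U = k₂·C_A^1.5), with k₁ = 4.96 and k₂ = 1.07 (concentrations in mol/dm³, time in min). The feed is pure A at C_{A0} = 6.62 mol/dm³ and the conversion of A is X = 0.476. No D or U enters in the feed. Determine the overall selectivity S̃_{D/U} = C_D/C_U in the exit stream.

8.63

Exit C_A = C_{A0}(1−X) = 6.62×0.524 = 3.469 mol/dm³.
Rates in a CSTR are evaluated at the outlet concentration: r_D = 4.96×3.469^2 = 59.68, r_U = 1.07×3.469^1.5 = 6.913.
Overall selectivity = C_D/C_U = r_Dτ/(r_Uτ) = r_D/r_U = 8.63.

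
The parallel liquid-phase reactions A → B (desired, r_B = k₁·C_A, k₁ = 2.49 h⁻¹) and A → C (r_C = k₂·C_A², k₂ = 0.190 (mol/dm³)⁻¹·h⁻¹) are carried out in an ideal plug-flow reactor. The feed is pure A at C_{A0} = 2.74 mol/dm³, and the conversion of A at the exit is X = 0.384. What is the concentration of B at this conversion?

0.900 mol/dm³

C_A = C_{A0}(1−X) = 1.688 mol/dm³.
Along a PFR/batch, dC_B/dC_A = −r_B/(r_B+r_C) = −k₁/(k₁+k₂·C_A).
Integrating from C_{A0} to C_A: C_B = (2.49/0.190)·ln[(2.49+0.190·2.74)/(2.49+0.190·1.69)] = 13.11·ln(3.011/2.811) = 0.9005 mol/dm³.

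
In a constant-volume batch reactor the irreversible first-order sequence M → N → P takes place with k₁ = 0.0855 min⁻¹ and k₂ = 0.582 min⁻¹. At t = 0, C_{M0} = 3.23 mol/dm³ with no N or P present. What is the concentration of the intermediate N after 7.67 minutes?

The intermediate concentration in a first-order A→B→C sequence is C_N = k₁C_{M0}(e^(−k₁t) − e^(−k₂t))/(k₂−k₁).
e^(−k₁t) = e^(−0.0855×7.67) = e^(−0.6558) = 0.5190; e^(−k₂t) = e^(−4.464) = 0.01152.
C_N = 0.0855×3.23/(0.582−0.0855) × (0.5190−0.01152) = 0.5562×0.5075 = 0.2823 mol/dm³.

0.282 mol/dm³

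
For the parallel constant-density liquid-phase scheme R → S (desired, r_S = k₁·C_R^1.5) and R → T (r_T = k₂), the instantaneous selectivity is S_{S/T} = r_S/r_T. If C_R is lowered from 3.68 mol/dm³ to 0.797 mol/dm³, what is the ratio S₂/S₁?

0.101

S_{S/T} = (k₁/k₂)·C_R^1.5, so S₂/S₁ = (C_{R,2}/C_{R,1})^1.5.
= (0.797/3.68)^1.5 = (0.2166)^1.5 = 0.101.
Selectivity toward S falls as C_R falls — high-concentration operation is favoured.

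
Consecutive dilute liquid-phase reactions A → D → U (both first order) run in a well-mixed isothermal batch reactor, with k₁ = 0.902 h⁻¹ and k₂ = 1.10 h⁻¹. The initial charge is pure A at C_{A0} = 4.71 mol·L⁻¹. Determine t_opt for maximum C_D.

The intermediate peaks when r₁ = r₂, i.e. k₁e^(−k₁t) = k₂e^(−k₂t), giving t_opt = ln(k₂/k₁)/(k₂−k₁).
= ln(1.10/0.902)/(1.10−0.902) = ln(1.220)/0.1980 = 0.1985/0.1980 = 1.00 h.

1.00 h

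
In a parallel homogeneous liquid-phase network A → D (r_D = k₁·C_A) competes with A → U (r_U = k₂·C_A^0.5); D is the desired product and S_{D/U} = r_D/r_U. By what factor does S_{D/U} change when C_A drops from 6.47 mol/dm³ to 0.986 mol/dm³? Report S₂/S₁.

0.390

S_{D/U} = (k₁/k₂)·C_A^0.5, so S₂/S₁ = (C_{A,2}/C_{A,1})^0.5.
= (0.986/6.47)^0.5 = (0.1524)^0.5 = 0.390.
Selectivity toward D falls as C_A falls — high-concentration operation is favoured.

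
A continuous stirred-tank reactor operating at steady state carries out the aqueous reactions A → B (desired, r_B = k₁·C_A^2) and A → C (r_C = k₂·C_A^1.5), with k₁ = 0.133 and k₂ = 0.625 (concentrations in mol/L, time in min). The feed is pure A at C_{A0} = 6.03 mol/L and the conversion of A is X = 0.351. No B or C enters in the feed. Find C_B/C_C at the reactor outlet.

Exit C_A = C_{A0}(1−X) = 6.03×0.649 = 3.913 mol/L.
A CSTR operates uniformly at the exit composition, giving r_B = 2.037 and r_C = 4.839 (each k·C_A^n at C_A = 3.913).
Overall selectivity = C_B/C_C = r_Bτ/(r_Cτ) = r_B/r_C = 0.421.

0.421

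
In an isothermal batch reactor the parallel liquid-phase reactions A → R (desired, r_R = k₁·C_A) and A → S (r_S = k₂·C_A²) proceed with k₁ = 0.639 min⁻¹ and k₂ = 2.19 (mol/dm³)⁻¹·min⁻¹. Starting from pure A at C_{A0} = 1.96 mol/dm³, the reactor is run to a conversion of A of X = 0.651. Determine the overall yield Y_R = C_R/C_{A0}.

C_A = C_{A0}(1−X) = 0.6840 mol/dm³.
Along a PFR/batch, dC_R/dC_A = −r_R/(r_R+r_S) = −k₁/(k₁+k₂·C_A).
Integrating from C_{A0} to C_A: C_R = (0.639/2.19)·ln[(0.639+2.19·1.96)/(0.639+2.19·0.684)] = 0.2918·ln(4.931/2.137) = 0.2440 mol/dm³.
Y_R = C_R/C_{A0} = 0.2440/1.96 = 0.124.

0.124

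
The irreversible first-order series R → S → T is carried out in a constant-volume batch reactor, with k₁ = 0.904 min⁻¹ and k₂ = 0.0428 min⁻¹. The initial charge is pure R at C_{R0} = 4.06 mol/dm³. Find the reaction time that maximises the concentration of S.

The intermediate peaks when r₁ = r₂, i.e. k₁e^(−k₁t) = k₂e^(−k₂t), giving t_opt = ln(k₂/k₁)/(k₂−k₁).
= ln(0.0428/0.904)/(0.0428−0.904) = ln(0.04735)/-0.8612 = -3.050/-0.8612 = 3.54 min.

3.54 min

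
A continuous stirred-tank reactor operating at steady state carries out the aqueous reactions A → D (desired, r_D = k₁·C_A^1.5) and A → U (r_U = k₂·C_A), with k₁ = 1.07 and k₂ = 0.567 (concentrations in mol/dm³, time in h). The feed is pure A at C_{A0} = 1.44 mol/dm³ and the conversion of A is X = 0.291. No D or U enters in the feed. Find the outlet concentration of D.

0.275 mol/dm³

Exit C_A = C_{A0}(1−X) = 1.44×0.709 = 1.021 mol/dm³.
Rates in a CSTR are evaluated at the outlet concentration: r_D = 1.07×1.021^1.5 = 1.104, r_U = 0.567×1.021 = 0.5789.
Fraction of consumed A going to D: r_D/(r_D+r_U) = 0.6560.
C_D = 0.6560·C_{A0}·X = 0.6560×1.44×0.291 = 0.275 mol/dm³.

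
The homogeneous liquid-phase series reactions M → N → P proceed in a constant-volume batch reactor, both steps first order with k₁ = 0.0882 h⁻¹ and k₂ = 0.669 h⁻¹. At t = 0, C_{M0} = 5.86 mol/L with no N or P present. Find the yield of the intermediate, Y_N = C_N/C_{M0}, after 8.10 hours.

The intermediate concentration in a first-order A→B→C sequence is C_N = k₁C_{M0}(e^(−k₁t) − e^(−k₂t))/(k₂−k₁).
e^(−k₁t) = e^(−0.0882×8.10) = e^(−0.7144) = 0.4895; e^(−k₂t) = e^(−5.419) = 0.004432.
C_N = 0.0882×5.86/(0.669−0.0882) × (0.4895−0.004432) = 0.8899×0.4850 = 0.4316 mol/L.
Y_N = C_N/C_{M0} = 0.4316/5.86 = 0.0737.

0.0737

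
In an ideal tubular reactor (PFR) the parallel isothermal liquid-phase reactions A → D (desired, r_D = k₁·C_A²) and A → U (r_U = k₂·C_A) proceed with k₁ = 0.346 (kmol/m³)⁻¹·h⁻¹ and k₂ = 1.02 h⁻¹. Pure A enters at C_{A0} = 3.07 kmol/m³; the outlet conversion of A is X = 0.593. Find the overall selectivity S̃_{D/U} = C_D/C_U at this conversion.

C_A = C_{A0}(1−X) = 1.249 kmol/m³.
Along a PFR/batch, dC_U/dC_A = −r_U/(r_D+r_U) = −k₂/(k₂+k₁·C_A).
Integrating from C_{A0} to C_A: C_U = (1.02/0.346)·ln[(1.02+0.346·3.07)/(1.02+0.346·1.25)] = 2.948·ln(2.082/1.452) = 1.062 kmol/m³.
Then C_D = (C_{A0}−C_A) − C_U = 1.821 − 1.062 = 0.7584 kmol/m³.
S̃_{D/U} = C_D/C_U = 0.7584/1.062 = 0.714.

0.714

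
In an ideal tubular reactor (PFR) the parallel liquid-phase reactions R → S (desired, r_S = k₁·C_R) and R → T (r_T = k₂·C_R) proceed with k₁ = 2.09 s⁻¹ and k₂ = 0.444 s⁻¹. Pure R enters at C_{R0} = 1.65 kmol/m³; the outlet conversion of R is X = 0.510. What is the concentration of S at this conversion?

0.694 kmol/m³

C_R = C_{R0}(1−X) = 0.8085 kmol/m³.
Both paths are first order in R, so the instantaneous fraction to S is constant: dC_S/d(−C_R) = k₁/(k₁+k₂) = 0.8248.
C_S = 0.8248·(C_{R0}−C_R) = 0.8248×0.8415 = 0.694 kmol/m³.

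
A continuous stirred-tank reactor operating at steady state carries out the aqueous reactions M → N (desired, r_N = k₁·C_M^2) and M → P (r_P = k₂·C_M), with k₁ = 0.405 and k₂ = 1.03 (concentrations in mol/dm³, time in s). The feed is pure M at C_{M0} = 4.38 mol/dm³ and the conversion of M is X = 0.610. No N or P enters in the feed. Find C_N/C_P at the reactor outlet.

0.672

Exit C_M = C_{M0}(1−X) = 4.38×0.390 = 1.708 mol/dm³.
In a CSTR the entire volume is at exit conditions, so r_N = 0.405×1.708^2 = 1.182 and r_P = 1.03×1.708 = 1.759.
Overall selectivity = C_N/C_P = r_Nτ/(r_Pτ) = r_N/r_P = 0.672.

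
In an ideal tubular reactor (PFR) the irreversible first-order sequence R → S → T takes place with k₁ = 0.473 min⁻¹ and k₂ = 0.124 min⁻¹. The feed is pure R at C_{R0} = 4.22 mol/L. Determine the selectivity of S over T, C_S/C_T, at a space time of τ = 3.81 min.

For first-order series with pure R initially, C_S(τ) = k₁C_{R0}/(k₂−k₁)·(e^(−k₁τ) − e^(−k₂τ)).
e^(−k₁τ) = e^(−0.473×3.81) = e^(−1.802) = 0.1649; e^(−k₂τ) = e^(−0.4724) = 0.6235.
C_S = 0.473×4.22/(0.124−0.473) × (0.1649−0.6235) = (-5.719)×(-0.4585) = 2.623 mol/L.
C_R = C_{R0}e^(−k₁τ) = 0.6961 mol/L, so C_T = C_{R0}−C_R−C_S = 0.9014 mol/L; C_S/C_T = 2.91.

2.91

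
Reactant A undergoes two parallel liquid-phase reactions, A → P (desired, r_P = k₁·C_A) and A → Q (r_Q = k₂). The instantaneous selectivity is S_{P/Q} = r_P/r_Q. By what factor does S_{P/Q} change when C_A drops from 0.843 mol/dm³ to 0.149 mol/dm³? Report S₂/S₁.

S_{P/Q} = (k₁/k₂)·C_A, so S₂/S₁ = (C_{A,2}/C_{A,1}).
= 0.149/0.843 = 0.177.

0.177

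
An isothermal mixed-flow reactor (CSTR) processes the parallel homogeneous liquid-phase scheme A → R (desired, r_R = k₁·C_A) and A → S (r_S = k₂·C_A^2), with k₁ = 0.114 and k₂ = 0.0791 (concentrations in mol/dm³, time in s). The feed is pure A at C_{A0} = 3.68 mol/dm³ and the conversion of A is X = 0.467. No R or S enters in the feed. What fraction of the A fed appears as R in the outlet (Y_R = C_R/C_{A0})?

Exit C_A = C_{A0}(1−X) = 3.68×0.533 = 1.961 mol/dm³.
Rates in a CSTR are evaluated at the outlet concentration: r_R = 0.114×1.961 = 0.2236, r_S = 0.0791×1.961^2 = 0.3043.
Fraction of consumed A going to R: r_R/(r_R+r_S) = 0.4236.
C_R = 0.4236·C_{A0}·X = 0.4236×3.68×0.467 = 0.728 mol/dm³; Y_R = C_R/C_{A0} = 0.198.

0.198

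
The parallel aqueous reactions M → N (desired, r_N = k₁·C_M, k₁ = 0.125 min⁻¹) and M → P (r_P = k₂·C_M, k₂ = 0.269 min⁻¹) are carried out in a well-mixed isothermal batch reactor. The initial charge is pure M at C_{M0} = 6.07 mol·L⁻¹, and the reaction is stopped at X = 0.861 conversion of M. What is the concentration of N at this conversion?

1.66 mol·L⁻¹

C_M = C_{M0}(1−X) = 0.8437 mol·L⁻¹.
Both paths are first order in M, so the instantaneous fraction to N is constant: dC_N/d(−C_M) = k₁/(k₁+k₂) = 0.3173.
C_N = 0.3173·(C_{M0}−C_M) = 0.3173×5.226 = 1.66 mol·L⁻¹.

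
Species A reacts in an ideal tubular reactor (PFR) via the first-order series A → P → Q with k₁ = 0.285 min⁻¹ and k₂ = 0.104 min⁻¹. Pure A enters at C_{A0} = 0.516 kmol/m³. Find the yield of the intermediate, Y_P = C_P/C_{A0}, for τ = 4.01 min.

The intermediate concentration in a first-order A→B→C sequence is C_P = k₁C_{A0}(e^(−k₁τ) − e^(−k₂τ))/(k₂−k₁).
e^(−k₁τ) = e^(−0.285×4.01) = e^(−1.143) = 0.3189; e^(−k₂τ) = e^(−0.4170) = 0.6590.
C_P = 0.285×0.516/(0.104−0.285) × (0.3189−0.6590) = (-0.8125)×(-0.3401) = 0.2763 kmol/m³.
Y_P = C_P/C_{A0} = 0.2763/0.516 = 0.535.

0.535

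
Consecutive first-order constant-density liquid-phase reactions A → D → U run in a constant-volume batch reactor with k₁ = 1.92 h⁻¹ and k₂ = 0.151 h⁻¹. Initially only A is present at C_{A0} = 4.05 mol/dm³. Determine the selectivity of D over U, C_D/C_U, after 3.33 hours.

1.90

Solving the coupled first-order balances gives C_D(t) = [k₁/(k₂−k₁)]·C_{A0}·(e^(−k₁t) − e^(−k₂t)).
e^(−k₁t) = e^(−1.92×3.33) = e^(−6.394) = 0.001672; e^(−k₂t) = e^(−0.5028) = 0.6048.
C_D = 1.92×4.05/(0.151−1.92) × (0.001672−0.6048) = (-4.396)×(-0.6031) = 2.651 mol/dm³.
C_A = C_{A0}e^(−k₁t) = 0.006773 mol/dm³, so C_U = C_{A0}−C_A−C_D = 1.392 mol/dm³; C_D/C_U = 1.90.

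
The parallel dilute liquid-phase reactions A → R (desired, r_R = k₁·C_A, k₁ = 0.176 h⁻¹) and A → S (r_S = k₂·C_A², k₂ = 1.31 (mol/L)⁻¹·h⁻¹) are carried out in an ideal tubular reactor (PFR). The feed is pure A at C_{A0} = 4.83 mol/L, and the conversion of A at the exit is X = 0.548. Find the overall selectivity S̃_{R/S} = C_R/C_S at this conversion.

C_A = C_{A0}(1−X) = 2.183 mol/L.
Along a PFR/batch, dC_R/dC_A = −r_R/(r_R+r_S) = −k₁/(k₁+k₂·C_A).
Integrating from C_{A0} to C_A: C_R = (0.176/1.31)·ln[(0.176+1.31·4.83)/(0.176+1.31·2.18)] = 0.1344·ln(6.503/3.036) = 0.1023 mol/L.
C_S = (C_{A0}−C_A)−C_R = 2.544 mol/L; S̃_{R/S} = 0.1023/2.544 = 0.0402.

0.0402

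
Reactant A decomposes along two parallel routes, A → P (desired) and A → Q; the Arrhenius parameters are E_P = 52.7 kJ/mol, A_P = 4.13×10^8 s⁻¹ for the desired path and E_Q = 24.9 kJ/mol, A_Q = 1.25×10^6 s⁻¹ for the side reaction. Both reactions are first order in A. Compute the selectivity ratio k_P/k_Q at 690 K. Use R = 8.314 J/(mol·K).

With equal orders, S_{P/Q} = k_P/k_Q = (A_P/A_Q)·exp[(E_Q−E_P)/(RT)].
(E_Q−E_P)/(RT) = (24.9−52.7)×10³/(8.314×690) = -27800/5737 = -4.846.
k_P/k_Q = (4.13×10^8/1.25×10^6)·exp(-4.846) = 330.4 × 0.007860 = 2.60.
Since E_P > E_Q, raising the temperature improves selectivity toward P.

2.60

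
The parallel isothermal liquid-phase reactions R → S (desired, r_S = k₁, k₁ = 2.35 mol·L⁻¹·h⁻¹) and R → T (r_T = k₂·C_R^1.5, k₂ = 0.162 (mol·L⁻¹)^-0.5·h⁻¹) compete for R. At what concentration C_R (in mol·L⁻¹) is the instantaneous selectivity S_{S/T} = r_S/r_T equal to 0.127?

S_{S/T} = (k₁/k₂)·C_R^-1.5 ⇒ C_R = (S·k₂/k₁)^(1/(-1.5)).
= (0.127×0.162/2.35)^(-0.6667) = (0.008755)^(-0.6667) = 23.5 mol·L⁻¹.

23.5 mol·L⁻¹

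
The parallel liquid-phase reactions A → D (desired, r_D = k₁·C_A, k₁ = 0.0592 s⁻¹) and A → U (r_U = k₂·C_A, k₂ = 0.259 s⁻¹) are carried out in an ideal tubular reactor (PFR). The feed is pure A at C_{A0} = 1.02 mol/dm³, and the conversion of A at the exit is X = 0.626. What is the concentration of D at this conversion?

C_A = C_{A0}(1−X) = 0.3815 mol/dm³.
Both paths are first order in A, so the instantaneous fraction to D is constant: dC_D/d(−C_A) = k₁/(k₁+k₂) = 0.1860.
C_D = 0.1860·(C_{A0}−C_A) = 0.1860×0.6385 = 0.119 mol/dm³.

0.119 mol/dm³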